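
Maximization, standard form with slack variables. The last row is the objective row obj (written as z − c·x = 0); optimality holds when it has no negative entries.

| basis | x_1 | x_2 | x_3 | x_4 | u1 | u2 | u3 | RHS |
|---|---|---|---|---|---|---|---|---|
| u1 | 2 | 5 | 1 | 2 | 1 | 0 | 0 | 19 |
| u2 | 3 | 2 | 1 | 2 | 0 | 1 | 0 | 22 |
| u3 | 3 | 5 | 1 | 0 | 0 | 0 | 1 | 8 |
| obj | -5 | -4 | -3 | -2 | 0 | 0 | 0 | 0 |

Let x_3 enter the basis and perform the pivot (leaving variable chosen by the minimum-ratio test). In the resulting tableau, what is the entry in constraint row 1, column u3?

-1

Ratio test on column x_3 — row 1: 19/1 = 19; row 2: 22/1 = 22; row 3: 8/1 = 8. Minimum is 8 at row 3 (u3 leaves); pivot element 1.
Divide row 3 by 1; eliminate column x_3 from the other rows.
Row 1 update in column u3: 0 − 1·1 = -1.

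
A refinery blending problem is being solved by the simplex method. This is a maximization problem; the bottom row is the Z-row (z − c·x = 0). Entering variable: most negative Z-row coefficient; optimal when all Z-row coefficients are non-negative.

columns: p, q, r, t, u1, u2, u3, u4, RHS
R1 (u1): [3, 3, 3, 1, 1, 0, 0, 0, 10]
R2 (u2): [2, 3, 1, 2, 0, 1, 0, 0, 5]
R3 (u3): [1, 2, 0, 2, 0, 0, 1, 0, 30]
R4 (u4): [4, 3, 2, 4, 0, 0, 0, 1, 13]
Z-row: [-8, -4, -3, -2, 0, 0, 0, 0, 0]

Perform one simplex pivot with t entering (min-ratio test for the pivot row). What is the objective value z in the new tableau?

5

Ratio test on column t — row 1: 10/1 = 10; row 2: 5/2 = 5/2; row 3: 30/2 = 15; row 4: 13/4 = 13/4. Minimum is 5/2 at row 2 (u2 leaves); pivot element 2.
Pivot on row 2; the Z-row RHS becomes 0 − (-2)·(5/2) = 5.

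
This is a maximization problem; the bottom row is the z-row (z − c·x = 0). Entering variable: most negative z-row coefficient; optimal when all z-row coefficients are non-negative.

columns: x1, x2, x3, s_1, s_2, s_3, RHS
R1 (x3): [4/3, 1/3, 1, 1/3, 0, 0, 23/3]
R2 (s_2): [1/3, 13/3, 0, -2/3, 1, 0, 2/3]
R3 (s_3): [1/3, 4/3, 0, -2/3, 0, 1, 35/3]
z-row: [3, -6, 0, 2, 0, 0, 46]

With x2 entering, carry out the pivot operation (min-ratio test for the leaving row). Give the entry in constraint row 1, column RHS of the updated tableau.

99/13

Ratio test on column x2 — row 1: (23/3)/(1/3) = 23; row 2: (2/3)/(13/3) = 2/13; row 3: (35/3)/(4/3) = 35/4. Minimum is 2/13 at row 2 (s_2 leaves); pivot element 13/3.
Divide row 2 by 13/3; eliminate column x2 from the other rows.
Row 1 update in column RHS: 23/3 − (1/3)·(2/13) = 99/13.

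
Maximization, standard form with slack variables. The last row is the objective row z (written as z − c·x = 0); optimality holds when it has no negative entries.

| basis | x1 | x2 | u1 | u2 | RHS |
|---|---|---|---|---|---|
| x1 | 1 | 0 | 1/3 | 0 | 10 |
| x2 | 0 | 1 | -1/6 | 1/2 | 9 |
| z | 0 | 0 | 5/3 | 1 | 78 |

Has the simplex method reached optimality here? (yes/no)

yes

Every z-row coefficient is ≥ 0, so the tableau is optimal.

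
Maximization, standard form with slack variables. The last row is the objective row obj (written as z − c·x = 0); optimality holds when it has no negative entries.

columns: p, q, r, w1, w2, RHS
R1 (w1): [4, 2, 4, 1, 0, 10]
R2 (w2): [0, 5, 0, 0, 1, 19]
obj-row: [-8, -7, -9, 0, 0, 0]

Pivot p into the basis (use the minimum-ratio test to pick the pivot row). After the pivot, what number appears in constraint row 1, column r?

1

Ratio test on column p — row 1: 10/4 = 5/2; row 2: entry 0 ≤ 0. Minimum is 5/2 at row 1 (w1 leaves); pivot element 4.
Divide row 1 by 4; eliminate column p from the other rows.
In the new row 1, the r entry is the old entry divided by the pivot: 4/4 = 1.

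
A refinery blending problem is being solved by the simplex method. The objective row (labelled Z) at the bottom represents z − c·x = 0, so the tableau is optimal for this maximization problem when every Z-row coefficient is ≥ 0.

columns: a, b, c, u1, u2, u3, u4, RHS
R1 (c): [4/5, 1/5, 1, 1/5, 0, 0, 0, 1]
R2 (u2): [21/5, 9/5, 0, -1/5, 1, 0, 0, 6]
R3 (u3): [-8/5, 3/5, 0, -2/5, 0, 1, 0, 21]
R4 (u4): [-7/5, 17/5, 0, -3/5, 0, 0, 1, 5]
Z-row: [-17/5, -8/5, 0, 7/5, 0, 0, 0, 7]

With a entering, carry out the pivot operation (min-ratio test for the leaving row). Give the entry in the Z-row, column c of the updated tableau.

Ratio test on column a — row 1: 1/(4/5) = 5/4; row 2: 6/(21/5) = 10/7; row 3: entry -8/5 ≤ 0; row 4: entry -7/5 ≤ 0. Minimum is 5/4 at row 1 (c leaves); pivot element 4/5.
Divide row 1 by 4/5; eliminate column a from the other rows.
Z-row update in column c: 0 − (-17/5)·(5/4) = 17/4.

17/4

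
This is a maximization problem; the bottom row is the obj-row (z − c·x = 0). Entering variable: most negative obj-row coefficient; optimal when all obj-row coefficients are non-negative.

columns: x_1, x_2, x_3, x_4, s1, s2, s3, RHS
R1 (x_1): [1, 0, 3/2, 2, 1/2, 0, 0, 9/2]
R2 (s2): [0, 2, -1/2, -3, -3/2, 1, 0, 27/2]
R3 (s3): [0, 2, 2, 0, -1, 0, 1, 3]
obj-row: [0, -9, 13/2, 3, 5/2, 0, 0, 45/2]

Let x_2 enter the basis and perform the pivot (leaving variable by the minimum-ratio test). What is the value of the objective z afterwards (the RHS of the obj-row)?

Ratio test on column x_2 — row 1: entry 0 ≤ 0; row 2: (27/2)/2 = 27/4; row 3: 3/2 = 3/2. Minimum is 3/2 at row 3 (s3 leaves); pivot element 2.
Pivot on row 3; the obj-row RHS becomes 45/2 − (-9)·(3/2) = 36.

36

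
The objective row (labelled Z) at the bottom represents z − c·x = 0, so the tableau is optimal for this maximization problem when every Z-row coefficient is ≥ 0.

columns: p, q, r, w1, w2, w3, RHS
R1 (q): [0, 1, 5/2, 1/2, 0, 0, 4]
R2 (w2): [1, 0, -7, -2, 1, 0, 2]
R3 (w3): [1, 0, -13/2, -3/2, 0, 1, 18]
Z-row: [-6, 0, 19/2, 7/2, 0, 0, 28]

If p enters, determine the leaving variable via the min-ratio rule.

w2

Column p entries and ratios — q: 0 ≤ 0, skip; w2: 2/1 = 2; w3: 18/1 = 18.
Smallest ratio is 2 in the row of w2, so w2 leaves.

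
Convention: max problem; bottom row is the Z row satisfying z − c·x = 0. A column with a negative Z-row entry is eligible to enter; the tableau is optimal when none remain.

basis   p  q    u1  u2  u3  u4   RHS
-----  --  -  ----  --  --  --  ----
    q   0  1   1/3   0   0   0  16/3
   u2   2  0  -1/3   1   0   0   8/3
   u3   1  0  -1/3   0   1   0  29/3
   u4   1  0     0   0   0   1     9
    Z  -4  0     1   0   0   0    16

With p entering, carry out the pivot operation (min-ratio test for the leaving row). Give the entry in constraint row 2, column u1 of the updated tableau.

-1/6

Ratio test on column p — row 1: entry 0 ≤ 0; row 2: (8/3)/2 = 4/3; row 3: (29/3)/1 = 29/3; row 4: 9/1 = 9. Minimum is 4/3 at row 2 (u2 leaves); pivot element 2.
Divide row 2 by 2; eliminate column p from the other rows.
In the new row 2, the u1 entry is the old entry divided by the pivot: (-1/3)/2 = -1/6.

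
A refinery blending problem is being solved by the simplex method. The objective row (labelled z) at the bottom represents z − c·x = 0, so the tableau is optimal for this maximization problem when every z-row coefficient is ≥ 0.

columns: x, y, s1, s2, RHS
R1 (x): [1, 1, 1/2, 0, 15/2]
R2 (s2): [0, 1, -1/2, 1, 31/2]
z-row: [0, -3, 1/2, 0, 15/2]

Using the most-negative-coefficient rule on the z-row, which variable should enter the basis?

Negative z-row entries: y: -3.
The most negative is -3 in column y, so y enters.

y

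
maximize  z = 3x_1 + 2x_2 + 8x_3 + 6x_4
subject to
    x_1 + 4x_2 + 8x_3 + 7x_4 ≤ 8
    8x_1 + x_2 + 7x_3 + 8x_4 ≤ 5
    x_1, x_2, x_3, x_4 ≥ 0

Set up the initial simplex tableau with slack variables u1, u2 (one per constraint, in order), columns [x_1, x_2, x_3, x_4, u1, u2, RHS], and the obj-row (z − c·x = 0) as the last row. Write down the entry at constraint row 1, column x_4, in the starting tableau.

7

Constraint 1 has coefficient 7 on x_4.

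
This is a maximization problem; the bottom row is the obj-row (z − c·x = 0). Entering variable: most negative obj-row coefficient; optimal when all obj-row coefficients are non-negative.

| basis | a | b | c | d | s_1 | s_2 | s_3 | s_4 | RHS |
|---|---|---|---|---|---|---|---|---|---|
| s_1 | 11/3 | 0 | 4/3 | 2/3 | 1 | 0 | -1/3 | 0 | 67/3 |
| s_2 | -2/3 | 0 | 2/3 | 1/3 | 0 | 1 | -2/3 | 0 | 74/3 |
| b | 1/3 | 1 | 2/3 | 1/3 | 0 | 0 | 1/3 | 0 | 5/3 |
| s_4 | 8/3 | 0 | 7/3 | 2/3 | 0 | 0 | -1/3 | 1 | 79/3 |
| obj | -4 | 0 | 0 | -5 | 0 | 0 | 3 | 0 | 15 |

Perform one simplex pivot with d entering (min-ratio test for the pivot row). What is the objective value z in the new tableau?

Ratio test on column d — row 1: (67/3)/(2/3) = 67/2; row 2: (74/3)/(1/3) = 74; row 3: (5/3)/(1/3) = 5; row 4: (79/3)/(2/3) = 79/2. Minimum is 5 at row 3 (b leaves); pivot element 1/3.
Pivot on row 3; the obj-row RHS becomes 15 − (-5)·5 = 40.

40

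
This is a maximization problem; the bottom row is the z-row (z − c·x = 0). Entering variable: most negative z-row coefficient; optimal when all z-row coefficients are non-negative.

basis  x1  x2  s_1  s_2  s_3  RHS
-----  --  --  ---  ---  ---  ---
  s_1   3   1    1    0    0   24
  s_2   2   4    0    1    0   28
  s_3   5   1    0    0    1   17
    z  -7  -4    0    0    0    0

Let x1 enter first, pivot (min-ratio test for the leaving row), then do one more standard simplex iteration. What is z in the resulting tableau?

Ratio test on column x1 — row 1: 24/3 = 8; row 2: 28/2 = 14; row 3: 17/5 = 17/5. Minimum is 17/5 at row 3 (s_3 leaves); pivot element 5.
Pivot on row 3; the z-row RHS becomes 0 − (-7)·(17/5) = 119/5.
Next entering variable (most negative z-row entry -13/5): x2.
Ratio test on column x2 — row 1: (69/5)/(2/5) = 69/2; row 2: (106/5)/(18/5) = 53/9; row 3: (17/5)/(1/5) = 17. Minimum is 53/9 at row 2 (s_2 leaves); pivot element 18/5.
After the second pivot the z-row RHS is 119/5 − (-13/5)·(53/9) = 352/9.

352/9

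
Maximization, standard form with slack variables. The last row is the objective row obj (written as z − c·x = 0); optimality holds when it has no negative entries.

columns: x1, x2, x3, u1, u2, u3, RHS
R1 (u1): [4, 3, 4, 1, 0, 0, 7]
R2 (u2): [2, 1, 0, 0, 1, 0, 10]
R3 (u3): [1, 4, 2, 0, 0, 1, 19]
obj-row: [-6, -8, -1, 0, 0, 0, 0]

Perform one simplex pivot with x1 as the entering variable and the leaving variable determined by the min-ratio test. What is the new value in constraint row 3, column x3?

Ratio test on column x1 — row 1: 7/4 = 7/4; row 2: 10/2 = 5; row 3: 19/1 = 19. Minimum is 7/4 at row 1 (u1 leaves); pivot element 4.
Divide row 1 by 4; eliminate column x1 from the other rows.
Row 3 update in column x3: 2 − 1·1 = 1.

1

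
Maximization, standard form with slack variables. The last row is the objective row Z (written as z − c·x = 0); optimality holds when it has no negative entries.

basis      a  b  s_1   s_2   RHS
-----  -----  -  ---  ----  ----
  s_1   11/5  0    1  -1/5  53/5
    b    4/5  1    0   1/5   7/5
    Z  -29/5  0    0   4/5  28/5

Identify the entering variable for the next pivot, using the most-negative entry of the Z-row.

Negative Z-row entries: a: -29/5.
The most negative is -29/5 in column a, so a enters.

a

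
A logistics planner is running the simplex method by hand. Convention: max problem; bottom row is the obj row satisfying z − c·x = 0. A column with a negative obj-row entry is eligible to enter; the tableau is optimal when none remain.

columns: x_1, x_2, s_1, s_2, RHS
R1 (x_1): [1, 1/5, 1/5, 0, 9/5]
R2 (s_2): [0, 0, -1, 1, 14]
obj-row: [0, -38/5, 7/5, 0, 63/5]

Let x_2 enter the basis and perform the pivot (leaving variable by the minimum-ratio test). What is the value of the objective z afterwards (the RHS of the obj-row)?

Ratio test on column x_2 — row 1: (9/5)/(1/5) = 9; row 2: entry 0 ≤ 0. Minimum is 9 at row 1 (x_1 leaves); pivot element 1/5.
Pivot on row 1; the obj-row RHS becomes 63/5 − (-38/5)·9 = 81.

81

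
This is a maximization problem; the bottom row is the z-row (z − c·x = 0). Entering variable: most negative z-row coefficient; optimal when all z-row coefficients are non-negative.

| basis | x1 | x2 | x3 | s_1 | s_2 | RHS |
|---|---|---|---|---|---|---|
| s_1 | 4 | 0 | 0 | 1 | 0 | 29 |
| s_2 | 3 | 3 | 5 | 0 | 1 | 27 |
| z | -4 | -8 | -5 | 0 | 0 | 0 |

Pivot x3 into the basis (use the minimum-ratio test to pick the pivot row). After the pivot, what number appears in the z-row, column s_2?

1

Ratio test on column x3 — row 1: entry 0 ≤ 0; row 2: 27/5 = 27/5. Minimum is 27/5 at row 2 (s_2 leaves); pivot element 5.
Divide row 2 by 5; eliminate column x3 from the other rows.
z-row update in column s_2: 0 − (-5)·(1/5) = 1.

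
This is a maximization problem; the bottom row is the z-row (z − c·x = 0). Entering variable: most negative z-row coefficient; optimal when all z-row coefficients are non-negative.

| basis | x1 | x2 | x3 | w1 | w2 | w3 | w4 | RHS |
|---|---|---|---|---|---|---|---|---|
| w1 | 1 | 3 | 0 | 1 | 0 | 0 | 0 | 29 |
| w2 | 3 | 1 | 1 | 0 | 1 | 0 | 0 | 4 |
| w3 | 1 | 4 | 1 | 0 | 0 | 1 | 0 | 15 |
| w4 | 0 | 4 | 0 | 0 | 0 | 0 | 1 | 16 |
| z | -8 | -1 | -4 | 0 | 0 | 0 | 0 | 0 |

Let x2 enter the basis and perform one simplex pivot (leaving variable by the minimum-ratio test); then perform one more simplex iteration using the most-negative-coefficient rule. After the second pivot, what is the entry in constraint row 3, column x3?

Ratio test on column x2 — row 1: 29/3 = 29/3; row 2: 4/1 = 4; row 3: 15/4 = 15/4; row 4: 16/4 = 4. Minimum is 15/4 at row 3 (w3 leaves); pivot element 4.
Divide row 3 by 4; eliminate column x2 from the other rows.
Second iteration: most negative z-row entry is -31/4 in column x1, so x1 enters.
Ratio test on column x1 — row 1: (71/4)/(1/4) = 71; row 2: (1/4)/(11/4) = 1/11; row 3: (15/4)/(1/4) = 15; row 4: entry -1 ≤ 0. Minimum is 1/11 at row 2 (w2 leaves); pivot element 11/4.
Divide row 2 by 11/4; eliminate column x1 from the other rows.
After both pivots, the entry at constraint row 3, column x3 is 2/11.

2/11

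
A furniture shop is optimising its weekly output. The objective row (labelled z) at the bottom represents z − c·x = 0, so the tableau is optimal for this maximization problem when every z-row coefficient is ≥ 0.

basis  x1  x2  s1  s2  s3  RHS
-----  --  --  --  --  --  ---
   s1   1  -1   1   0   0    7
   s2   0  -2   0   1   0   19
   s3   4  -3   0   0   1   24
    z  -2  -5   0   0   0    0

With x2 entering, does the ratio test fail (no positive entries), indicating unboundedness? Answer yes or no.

Every constraint-row entry in column x2 is ≤ 0, so increasing x2 is unbounded.

yes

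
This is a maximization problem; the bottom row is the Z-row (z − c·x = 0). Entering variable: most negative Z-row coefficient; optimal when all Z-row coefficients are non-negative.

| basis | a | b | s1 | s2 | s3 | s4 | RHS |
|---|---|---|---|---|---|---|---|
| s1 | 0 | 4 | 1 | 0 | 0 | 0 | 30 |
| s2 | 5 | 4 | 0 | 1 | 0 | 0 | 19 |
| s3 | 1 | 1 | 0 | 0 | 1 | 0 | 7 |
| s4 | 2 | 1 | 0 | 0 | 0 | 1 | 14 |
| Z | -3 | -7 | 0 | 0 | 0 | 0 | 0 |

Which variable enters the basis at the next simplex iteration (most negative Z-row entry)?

Negative Z-row entries: a: -3, b: -7.
The most negative is -7 in column b, so b enters.

b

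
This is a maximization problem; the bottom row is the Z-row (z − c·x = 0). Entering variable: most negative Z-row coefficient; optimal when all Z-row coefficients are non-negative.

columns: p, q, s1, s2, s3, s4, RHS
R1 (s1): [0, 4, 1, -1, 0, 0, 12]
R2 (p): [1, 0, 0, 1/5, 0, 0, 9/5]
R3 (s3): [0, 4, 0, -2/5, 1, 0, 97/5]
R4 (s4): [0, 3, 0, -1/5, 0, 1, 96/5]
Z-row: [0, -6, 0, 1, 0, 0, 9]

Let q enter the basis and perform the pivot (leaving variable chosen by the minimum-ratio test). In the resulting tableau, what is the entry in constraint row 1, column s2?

Ratio test on column q — row 1: 12/4 = 3; row 2: entry 0 ≤ 0; row 3: (97/5)/4 = 97/20; row 4: (96/5)/3 = 32/5. Minimum is 3 at row 1 (s1 leaves); pivot element 4.
Divide row 1 by 4; eliminate column q from the other rows.
In the new row 1, the s2 entry is the old entry divided by the pivot: (-1)/4 = -1/4.

-1/4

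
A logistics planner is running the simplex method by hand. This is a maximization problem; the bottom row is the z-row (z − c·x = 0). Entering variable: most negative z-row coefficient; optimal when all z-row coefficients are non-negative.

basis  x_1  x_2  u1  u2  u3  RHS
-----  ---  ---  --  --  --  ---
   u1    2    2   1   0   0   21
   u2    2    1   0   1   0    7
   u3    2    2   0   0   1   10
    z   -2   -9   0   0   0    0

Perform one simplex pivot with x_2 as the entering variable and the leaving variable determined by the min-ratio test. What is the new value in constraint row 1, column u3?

Ratio test on column x_2 — row 1: 21/2 = 21/2; row 2: 7/1 = 7; row 3: 10/2 = 5. Minimum is 5 at row 3 (u3 leaves); pivot element 2.
Divide row 3 by 2; eliminate column x_2 from the other rows.
Row 1 update in column u3: 0 − 2·(1/2) = -1.

-1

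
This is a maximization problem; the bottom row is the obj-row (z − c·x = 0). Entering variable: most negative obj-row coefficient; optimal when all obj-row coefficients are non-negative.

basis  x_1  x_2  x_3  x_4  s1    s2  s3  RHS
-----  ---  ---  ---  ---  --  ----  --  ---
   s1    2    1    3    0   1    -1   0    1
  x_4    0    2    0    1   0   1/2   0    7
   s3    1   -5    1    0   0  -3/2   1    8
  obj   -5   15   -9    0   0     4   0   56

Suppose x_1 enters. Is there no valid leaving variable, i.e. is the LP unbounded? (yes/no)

Column x_1 has positive entries in row(s) 1, 3, so the ratio test bounds it — not unbounded.

no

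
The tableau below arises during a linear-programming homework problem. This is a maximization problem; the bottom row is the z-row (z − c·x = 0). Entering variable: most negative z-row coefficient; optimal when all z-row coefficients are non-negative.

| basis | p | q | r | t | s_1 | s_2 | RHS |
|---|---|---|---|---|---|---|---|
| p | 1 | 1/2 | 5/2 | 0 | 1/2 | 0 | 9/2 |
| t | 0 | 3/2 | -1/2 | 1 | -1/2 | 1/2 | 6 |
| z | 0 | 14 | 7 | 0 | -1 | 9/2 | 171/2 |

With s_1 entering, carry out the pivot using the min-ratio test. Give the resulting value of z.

189/2

Ratio test on column s_1 — row 1: (9/2)/(1/2) = 9; row 2: entry -1/2 ≤ 0. Minimum is 9 at row 1 (p leaves); pivot element 1/2.
Pivot on row 1; the z-row RHS becomes 171/2 − (-1)·9 = 189/2.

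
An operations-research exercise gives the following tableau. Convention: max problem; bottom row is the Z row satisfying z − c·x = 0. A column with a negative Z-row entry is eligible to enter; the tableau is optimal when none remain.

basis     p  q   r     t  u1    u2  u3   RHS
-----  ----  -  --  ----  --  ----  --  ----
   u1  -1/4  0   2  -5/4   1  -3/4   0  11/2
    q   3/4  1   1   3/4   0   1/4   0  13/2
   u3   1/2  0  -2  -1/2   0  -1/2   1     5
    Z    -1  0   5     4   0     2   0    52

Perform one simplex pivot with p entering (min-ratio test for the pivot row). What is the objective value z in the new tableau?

Ratio test on column p — row 1: entry -1/4 ≤ 0; row 2: (13/2)/(3/4) = 26/3; row 3: 5/(1/2) = 10. Minimum is 26/3 at row 2 (q leaves); pivot element 3/4.
Pivot on row 2; the Z-row RHS becomes 52 − (-1)·(26/3) = 182/3.

182/3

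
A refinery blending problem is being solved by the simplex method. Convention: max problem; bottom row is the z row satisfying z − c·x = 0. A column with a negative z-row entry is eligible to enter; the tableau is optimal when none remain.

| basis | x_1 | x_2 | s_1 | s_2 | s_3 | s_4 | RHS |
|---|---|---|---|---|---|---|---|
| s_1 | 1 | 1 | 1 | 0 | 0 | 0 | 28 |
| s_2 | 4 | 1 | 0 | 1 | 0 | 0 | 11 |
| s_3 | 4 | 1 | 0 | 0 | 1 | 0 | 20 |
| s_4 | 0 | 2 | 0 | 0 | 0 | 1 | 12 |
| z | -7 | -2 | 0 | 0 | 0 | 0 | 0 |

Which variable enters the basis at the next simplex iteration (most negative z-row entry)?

Negative z-row entries: x_1: -7, x_2: -2.
The most negative is -7 in column x_1, so x_1 enters.

x_1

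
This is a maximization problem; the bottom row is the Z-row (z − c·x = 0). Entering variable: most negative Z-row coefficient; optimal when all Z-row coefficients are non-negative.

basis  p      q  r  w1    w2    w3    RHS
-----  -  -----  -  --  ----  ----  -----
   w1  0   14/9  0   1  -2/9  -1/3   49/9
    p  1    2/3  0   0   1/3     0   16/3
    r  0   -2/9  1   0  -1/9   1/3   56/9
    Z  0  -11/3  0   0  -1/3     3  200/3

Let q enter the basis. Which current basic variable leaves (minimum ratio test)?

Column q entries and ratios — w1: (49/9)/(14/9) = 7/2; p: (16/3)/(2/3) = 8; r: -2/9 ≤ 0, skip.
Smallest ratio is 7/2 in the row of w1, so w1 leaves.

w1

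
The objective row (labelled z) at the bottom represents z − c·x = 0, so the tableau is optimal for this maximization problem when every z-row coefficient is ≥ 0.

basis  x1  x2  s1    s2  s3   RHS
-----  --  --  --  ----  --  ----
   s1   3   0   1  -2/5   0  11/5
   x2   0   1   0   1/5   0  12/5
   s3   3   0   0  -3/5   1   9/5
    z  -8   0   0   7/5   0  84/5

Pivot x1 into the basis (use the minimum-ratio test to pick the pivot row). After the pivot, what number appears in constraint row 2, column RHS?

Ratio test on column x1 — row 1: (11/5)/3 = 11/15; row 2: entry 0 ≤ 0; row 3: (9/5)/3 = 3/5. Minimum is 3/5 at row 3 (s3 leaves); pivot element 3.
Divide row 3 by 3; eliminate column x1 from the other rows.
Row 2 update in column RHS: 12/5 − 0·(3/5) = 12/5.

12/5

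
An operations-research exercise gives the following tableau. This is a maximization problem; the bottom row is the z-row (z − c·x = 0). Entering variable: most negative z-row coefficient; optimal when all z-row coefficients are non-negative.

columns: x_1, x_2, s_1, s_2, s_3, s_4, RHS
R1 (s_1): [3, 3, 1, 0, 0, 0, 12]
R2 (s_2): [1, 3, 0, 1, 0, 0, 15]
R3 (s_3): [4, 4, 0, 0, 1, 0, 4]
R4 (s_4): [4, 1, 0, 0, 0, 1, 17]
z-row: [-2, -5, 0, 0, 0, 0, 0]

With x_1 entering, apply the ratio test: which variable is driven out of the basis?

Column x_1 entries and ratios — s_1: 12/3 = 4; s_2: 15/1 = 15; s_3: 4/4 = 1; s_4: 17/4 = 17/4.
Smallest ratio is 1 in the row of s_3, so s_3 leaves.

s_3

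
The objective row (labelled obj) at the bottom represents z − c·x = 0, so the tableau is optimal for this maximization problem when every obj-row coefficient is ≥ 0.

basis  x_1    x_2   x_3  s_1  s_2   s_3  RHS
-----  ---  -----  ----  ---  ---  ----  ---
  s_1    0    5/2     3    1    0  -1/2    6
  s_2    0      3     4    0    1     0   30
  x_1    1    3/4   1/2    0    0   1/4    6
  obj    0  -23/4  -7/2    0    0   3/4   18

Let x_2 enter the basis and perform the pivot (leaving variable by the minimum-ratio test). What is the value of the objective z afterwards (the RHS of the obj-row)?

Ratio test on column x_2 — row 1: 6/(5/2) = 12/5; row 2: 30/3 = 10; row 3: 6/(3/4) = 8. Minimum is 12/5 at row 1 (s_1 leaves); pivot element 5/2.
Pivot on row 1; the obj-row RHS becomes 18 − (-23/4)·(12/5) = 159/5.

159/5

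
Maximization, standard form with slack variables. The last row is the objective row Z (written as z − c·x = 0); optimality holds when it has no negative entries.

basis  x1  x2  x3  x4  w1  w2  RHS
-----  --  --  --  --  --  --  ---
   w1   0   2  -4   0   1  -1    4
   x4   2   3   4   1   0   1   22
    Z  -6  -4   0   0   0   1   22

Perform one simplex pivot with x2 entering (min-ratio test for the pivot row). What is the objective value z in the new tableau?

30

Ratio test on column x2 — row 1: 4/2 = 2; row 2: 22/3 = 22/3. Minimum is 2 at row 1 (w1 leaves); pivot element 2.
Pivot on row 1; the Z-row RHS becomes 22 − (-4)·2 = 30.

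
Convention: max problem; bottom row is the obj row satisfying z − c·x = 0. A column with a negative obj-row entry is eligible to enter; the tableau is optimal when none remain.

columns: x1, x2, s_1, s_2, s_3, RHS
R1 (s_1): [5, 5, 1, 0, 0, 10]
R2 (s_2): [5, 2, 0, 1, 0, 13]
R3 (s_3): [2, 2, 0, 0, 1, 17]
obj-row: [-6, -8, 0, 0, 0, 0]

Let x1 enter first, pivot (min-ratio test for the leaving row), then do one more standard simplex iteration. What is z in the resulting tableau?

Ratio test on column x1 — row 1: 10/5 = 2; row 2: 13/5 = 13/5; row 3: 17/2 = 17/2. Minimum is 2 at row 1 (s_1 leaves); pivot element 5.
Pivot on row 1; the obj-row RHS becomes 0 − (-6)·2 = 12.
Next entering variable (most negative obj-row entry -2): x2.
Ratio test on column x2 — row 1: 2/1 = 2; row 2: entry -3 ≤ 0; row 3: entry 0 ≤ 0. Minimum is 2 at row 1 (x1 leaves); pivot element 1.
After the second pivot the obj-row RHS is 12 − (-2)·2 = 16.

16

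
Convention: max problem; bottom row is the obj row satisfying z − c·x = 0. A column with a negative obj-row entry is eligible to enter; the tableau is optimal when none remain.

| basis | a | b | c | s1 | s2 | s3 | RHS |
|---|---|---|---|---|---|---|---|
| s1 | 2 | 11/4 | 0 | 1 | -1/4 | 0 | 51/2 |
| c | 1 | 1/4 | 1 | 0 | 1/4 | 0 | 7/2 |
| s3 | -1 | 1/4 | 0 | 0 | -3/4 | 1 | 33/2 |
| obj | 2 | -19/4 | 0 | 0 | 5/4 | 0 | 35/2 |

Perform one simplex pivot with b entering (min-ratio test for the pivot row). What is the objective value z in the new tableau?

Ratio test on column b — row 1: (51/2)/(11/4) = 102/11; row 2: (7/2)/(1/4) = 14; row 3: (33/2)/(1/4) = 66. Minimum is 102/11 at row 1 (s1 leaves); pivot element 11/4.
Pivot on row 1; the obj-row RHS becomes 35/2 − (-19/4)·(102/11) = 677/11.

677/11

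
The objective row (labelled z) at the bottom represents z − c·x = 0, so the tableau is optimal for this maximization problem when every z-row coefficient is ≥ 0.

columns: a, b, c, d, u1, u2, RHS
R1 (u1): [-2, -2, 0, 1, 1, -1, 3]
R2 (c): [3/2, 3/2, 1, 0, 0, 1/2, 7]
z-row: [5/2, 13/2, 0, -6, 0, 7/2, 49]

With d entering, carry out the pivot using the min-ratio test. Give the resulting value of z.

67

Ratio test on column d — row 1: 3/1 = 3; row 2: entry 0 ≤ 0. Minimum is 3 at row 1 (u1 leaves); pivot element 1.
Pivot on row 1; the z-row RHS becomes 49 − (-6)·3 = 67.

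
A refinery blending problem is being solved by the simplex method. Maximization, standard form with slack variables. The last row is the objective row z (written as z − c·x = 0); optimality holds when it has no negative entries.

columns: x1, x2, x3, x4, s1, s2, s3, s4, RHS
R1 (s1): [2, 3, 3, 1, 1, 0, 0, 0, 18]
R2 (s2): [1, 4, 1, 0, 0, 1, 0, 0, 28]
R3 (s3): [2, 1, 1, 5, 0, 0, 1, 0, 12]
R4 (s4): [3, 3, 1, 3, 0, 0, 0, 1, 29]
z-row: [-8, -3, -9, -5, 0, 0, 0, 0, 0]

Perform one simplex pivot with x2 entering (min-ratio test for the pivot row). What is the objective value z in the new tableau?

18

Ratio test on column x2 — row 1: 18/3 = 6; row 2: 28/4 = 7; row 3: 12/1 = 12; row 4: 29/3 = 29/3. Minimum is 6 at row 1 (s1 leaves); pivot element 3.
Pivot on row 1; the z-row RHS becomes 0 − (-3)·6 = 18.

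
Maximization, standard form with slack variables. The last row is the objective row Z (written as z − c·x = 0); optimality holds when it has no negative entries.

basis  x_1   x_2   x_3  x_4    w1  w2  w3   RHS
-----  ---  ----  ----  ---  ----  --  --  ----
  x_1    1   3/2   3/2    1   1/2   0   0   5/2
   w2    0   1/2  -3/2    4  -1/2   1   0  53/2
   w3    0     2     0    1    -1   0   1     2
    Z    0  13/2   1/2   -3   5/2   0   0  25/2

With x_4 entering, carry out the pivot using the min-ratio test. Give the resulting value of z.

Ratio test on column x_4 — row 1: (5/2)/1 = 5/2; row 2: (53/2)/4 = 53/8; row 3: 2/1 = 2. Minimum is 2 at row 3 (w3 leaves); pivot element 1.
Pivot on row 3; the Z-row RHS becomes 25/2 − (-3)·2 = 37/2.

37/2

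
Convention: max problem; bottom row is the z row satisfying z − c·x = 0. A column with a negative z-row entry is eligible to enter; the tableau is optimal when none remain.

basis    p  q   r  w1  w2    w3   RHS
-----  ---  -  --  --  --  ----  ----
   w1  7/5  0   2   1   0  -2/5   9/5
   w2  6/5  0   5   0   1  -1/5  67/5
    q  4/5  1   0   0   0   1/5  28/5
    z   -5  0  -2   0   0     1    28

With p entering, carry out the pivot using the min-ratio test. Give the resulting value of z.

Ratio test on column p — row 1: (9/5)/(7/5) = 9/7; row 2: (67/5)/(6/5) = 67/6; row 3: (28/5)/(4/5) = 7. Minimum is 9/7 at row 1 (w1 leaves); pivot element 7/5.
Pivot on row 1; the z-row RHS becomes 28 − (-5)·(9/7) = 241/7.

241/7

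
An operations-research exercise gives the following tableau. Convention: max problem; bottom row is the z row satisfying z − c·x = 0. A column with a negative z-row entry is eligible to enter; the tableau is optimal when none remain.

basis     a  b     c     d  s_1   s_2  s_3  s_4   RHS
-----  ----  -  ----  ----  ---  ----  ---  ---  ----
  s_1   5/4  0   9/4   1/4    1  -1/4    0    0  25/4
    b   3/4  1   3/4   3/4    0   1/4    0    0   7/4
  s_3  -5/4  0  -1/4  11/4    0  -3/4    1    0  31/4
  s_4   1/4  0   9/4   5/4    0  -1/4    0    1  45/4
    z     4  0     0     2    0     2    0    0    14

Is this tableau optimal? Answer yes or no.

Every z-row coefficient is ≥ 0, so the tableau is optimal.

yes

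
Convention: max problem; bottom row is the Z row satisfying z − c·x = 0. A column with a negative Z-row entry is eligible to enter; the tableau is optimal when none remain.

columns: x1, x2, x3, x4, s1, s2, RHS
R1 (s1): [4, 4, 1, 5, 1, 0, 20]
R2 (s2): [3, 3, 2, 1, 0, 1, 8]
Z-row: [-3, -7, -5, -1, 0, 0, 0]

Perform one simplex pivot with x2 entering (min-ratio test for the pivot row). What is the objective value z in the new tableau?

Ratio test on column x2 — row 1: 20/4 = 5; row 2: 8/3 = 8/3. Minimum is 8/3 at row 2 (s2 leaves); pivot element 3.
Pivot on row 2; the Z-row RHS becomes 0 − (-7)·(8/3) = 56/3.

56/3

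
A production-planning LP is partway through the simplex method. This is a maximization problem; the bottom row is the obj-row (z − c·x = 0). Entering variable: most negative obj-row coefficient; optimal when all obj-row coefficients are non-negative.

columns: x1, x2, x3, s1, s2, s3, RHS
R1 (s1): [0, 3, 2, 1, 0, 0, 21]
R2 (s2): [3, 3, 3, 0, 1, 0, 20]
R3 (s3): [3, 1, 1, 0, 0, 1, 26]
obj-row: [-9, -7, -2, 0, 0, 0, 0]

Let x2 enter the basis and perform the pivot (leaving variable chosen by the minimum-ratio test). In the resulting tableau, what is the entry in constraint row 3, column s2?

Ratio test on column x2 — row 1: 21/3 = 7; row 2: 20/3 = 20/3; row 3: 26/1 = 26. Minimum is 20/3 at row 2 (s2 leaves); pivot element 3.
Divide row 2 by 3; eliminate column x2 from the other rows.
Row 3 update in column s2: 0 − 1·(1/3) = -1/3.

-1/3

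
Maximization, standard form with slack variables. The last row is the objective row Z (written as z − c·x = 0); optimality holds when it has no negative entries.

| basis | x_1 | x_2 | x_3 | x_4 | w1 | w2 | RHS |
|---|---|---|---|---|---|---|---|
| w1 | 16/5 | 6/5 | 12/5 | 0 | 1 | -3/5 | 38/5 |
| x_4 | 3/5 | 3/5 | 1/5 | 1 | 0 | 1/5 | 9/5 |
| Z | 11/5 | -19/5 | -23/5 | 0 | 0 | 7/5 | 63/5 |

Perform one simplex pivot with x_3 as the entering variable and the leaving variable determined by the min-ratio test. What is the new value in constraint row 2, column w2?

Ratio test on column x_3 — row 1: (38/5)/(12/5) = 19/6; row 2: (9/5)/(1/5) = 9. Minimum is 19/6 at row 1 (w1 leaves); pivot element 12/5.
Divide row 1 by 12/5; eliminate column x_3 from the other rows.
Row 2 update in column w2: 1/5 − (1/5)·(-1/4) = 1/4.

1/4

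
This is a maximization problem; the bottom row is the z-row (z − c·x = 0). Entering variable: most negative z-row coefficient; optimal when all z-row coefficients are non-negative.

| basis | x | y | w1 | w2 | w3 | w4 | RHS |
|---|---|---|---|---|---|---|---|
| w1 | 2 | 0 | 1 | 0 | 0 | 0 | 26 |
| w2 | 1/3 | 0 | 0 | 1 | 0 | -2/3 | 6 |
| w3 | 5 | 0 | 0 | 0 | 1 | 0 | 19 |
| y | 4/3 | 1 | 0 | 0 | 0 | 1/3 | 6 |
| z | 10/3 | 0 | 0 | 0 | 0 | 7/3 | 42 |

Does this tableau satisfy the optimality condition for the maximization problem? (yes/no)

yes

Every z-row coefficient is ≥ 0, so the tableau is optimal.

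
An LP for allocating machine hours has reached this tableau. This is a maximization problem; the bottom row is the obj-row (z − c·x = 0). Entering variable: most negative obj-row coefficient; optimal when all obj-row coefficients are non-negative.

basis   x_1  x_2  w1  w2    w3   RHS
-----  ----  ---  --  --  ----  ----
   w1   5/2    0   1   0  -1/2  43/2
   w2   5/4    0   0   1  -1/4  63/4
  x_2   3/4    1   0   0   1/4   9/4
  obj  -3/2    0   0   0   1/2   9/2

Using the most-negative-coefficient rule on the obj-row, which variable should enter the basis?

x_1

Negative obj-row entries: x_1: -3/2.
The most negative is -3/2 in column x_1, so x_1 enters.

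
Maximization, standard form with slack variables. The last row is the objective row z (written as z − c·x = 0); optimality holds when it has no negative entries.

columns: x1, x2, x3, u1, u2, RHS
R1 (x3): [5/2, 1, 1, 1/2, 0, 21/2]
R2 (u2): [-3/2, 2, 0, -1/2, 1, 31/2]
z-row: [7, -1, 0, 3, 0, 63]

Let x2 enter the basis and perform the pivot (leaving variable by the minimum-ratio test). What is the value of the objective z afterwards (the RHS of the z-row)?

Ratio test on column x2 — row 1: (21/2)/1 = 21/2; row 2: (31/2)/2 = 31/4. Minimum is 31/4 at row 2 (u2 leaves); pivot element 2.
Pivot on row 2; the z-row RHS becomes 63 − (-1)·(31/4) = 283/4.

283/4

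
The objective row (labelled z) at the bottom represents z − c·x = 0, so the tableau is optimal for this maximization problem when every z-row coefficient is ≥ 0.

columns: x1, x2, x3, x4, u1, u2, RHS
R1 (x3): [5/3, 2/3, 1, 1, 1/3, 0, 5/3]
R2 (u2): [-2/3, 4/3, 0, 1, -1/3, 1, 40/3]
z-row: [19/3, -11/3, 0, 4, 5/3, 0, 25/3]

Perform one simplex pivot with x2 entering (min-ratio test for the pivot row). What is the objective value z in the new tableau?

Ratio test on column x2 — row 1: (5/3)/(2/3) = 5/2; row 2: (40/3)/(4/3) = 10. Minimum is 5/2 at row 1 (x3 leaves); pivot element 2/3.
Pivot on row 1; the z-row RHS becomes 25/3 − (-11/3)·(5/2) = 35/2.

35/2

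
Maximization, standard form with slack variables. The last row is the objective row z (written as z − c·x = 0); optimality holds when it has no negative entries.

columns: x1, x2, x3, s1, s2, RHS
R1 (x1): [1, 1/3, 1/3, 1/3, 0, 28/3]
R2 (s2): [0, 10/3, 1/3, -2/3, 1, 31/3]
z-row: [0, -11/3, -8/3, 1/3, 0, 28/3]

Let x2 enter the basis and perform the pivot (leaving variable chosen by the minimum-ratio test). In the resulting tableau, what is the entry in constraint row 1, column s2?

Ratio test on column x2 — row 1: (28/3)/(1/3) = 28; row 2: (31/3)/(10/3) = 31/10. Minimum is 31/10 at row 2 (s2 leaves); pivot element 10/3.
Divide row 2 by 10/3; eliminate column x2 from the other rows.
Row 1 update in column s2: 0 − (1/3)·(3/10) = -1/10.

-1/10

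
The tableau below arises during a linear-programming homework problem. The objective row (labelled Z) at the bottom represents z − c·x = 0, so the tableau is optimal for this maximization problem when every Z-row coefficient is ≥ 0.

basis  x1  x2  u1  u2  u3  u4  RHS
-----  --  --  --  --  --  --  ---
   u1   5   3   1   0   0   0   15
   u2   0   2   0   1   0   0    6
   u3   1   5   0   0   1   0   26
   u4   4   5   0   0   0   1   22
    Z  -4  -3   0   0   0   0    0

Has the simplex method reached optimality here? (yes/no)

The Z-row has a negative entry -4 in column x1, so it is not optimal.

no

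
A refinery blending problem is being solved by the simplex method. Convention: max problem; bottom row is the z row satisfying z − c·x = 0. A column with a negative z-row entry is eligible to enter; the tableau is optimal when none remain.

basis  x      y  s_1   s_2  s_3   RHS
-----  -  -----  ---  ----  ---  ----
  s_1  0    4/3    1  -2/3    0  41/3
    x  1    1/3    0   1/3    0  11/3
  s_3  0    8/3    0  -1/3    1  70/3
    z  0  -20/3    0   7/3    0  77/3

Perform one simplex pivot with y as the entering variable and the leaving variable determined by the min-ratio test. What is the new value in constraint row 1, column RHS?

Ratio test on column y — row 1: (41/3)/(4/3) = 41/4; row 2: (11/3)/(1/3) = 11; row 3: (70/3)/(8/3) = 35/4. Minimum is 35/4 at row 3 (s_3 leaves); pivot element 8/3.
Divide row 3 by 8/3; eliminate column y from the other rows.
Row 1 update in column RHS: 41/3 − (4/3)·(35/4) = 2.

2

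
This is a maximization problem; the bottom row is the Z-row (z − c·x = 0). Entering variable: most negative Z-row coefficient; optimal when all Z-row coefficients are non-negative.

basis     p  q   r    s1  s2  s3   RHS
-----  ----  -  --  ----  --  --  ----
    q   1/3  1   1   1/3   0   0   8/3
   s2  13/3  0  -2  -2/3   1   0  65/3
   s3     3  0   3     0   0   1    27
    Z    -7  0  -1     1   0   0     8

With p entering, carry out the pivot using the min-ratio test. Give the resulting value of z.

43

Ratio test on column p — row 1: (8/3)/(1/3) = 8; row 2: (65/3)/(13/3) = 5; row 3: 27/3 = 9. Minimum is 5 at row 2 (s2 leaves); pivot element 13/3.
Pivot on row 2; the Z-row RHS becomes 8 − (-7)·5 = 43.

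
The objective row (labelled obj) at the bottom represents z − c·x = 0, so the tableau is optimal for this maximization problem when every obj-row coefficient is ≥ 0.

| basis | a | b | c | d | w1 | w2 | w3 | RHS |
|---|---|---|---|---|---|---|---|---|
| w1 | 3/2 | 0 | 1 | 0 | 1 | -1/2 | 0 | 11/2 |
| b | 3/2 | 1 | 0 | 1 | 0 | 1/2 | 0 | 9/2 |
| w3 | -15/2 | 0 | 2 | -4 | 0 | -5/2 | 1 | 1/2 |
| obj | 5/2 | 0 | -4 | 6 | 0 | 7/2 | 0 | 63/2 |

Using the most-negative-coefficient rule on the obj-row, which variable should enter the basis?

Negative obj-row entries: c: -4.
The most negative is -4 in column c, so c enters.

c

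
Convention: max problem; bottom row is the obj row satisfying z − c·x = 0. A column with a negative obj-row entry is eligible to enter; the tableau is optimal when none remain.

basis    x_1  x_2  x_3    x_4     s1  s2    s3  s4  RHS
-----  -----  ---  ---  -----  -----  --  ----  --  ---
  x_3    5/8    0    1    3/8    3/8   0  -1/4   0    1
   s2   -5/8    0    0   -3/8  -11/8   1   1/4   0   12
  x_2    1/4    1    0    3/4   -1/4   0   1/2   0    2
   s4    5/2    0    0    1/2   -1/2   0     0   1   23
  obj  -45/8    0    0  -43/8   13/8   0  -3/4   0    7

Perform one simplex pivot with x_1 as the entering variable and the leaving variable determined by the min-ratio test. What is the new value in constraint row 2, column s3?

Ratio test on column x_1 — row 1: 1/(5/8) = 8/5; row 2: entry -5/8 ≤ 0; row 3: 2/(1/4) = 8; row 4: 23/(5/2) = 46/5. Minimum is 8/5 at row 1 (x_3 leaves); pivot element 5/8.
Divide row 1 by 5/8; eliminate column x_1 from the other rows.
Row 2 update in column s3: 1/4 − (-5/8)·(-2/5) = 0.

0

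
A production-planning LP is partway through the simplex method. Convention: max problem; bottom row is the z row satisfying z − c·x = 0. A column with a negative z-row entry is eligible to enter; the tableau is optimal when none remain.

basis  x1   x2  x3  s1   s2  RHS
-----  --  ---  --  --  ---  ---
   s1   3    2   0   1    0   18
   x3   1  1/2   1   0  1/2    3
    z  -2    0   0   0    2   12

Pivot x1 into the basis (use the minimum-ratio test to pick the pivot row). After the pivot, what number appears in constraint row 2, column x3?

Ratio test on column x1 — row 1: 18/3 = 6; row 2: 3/1 = 3. Minimum is 3 at row 2 (x3 leaves); pivot element 1.
Divide row 2 by 1; eliminate column x1 from the other rows.
In the new row 2, the x3 entry is the old entry divided by the pivot: 1/1 = 1.

1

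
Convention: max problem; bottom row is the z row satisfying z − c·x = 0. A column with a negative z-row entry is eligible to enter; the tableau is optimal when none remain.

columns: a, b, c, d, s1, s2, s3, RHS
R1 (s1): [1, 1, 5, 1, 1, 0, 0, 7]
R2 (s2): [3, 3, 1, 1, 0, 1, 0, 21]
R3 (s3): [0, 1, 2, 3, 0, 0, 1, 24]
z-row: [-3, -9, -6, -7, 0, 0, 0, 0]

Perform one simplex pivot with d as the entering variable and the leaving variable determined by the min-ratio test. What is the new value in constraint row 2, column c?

Ratio test on column d — row 1: 7/1 = 7; row 2: 21/1 = 21; row 3: 24/3 = 8. Minimum is 7 at row 1 (s1 leaves); pivot element 1.
Divide row 1 by 1; eliminate column d from the other rows.
Row 2 update in column c: 1 − 1·5 = -4.

-4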